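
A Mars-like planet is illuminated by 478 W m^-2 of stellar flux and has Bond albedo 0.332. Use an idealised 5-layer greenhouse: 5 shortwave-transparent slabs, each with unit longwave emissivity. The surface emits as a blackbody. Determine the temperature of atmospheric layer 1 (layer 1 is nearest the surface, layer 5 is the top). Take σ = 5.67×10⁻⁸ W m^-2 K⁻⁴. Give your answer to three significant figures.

The effective emission temperature is T_e = [S(1−α)/(4σ)]^¼ = 193.7 K.
The net upward flux σT_e⁴ is constant between every pair of levels, so T_k⁴ = (N+1−k)T_e⁴.
T_1 = (5)^(1/4)·193.7 = 289.7 K.

290 kelvin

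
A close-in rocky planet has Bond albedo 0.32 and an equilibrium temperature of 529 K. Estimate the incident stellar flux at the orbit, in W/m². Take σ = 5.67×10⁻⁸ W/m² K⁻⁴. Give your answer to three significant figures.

From S(1−α)/4 = σT⁴: S = 4σT⁴/(1−α).
σT⁴ = 5.67×10⁻⁸·(529)⁴ = 4440 W/m².
S = 4·4440/0.68 = 26120 W/m².

26100 W/m²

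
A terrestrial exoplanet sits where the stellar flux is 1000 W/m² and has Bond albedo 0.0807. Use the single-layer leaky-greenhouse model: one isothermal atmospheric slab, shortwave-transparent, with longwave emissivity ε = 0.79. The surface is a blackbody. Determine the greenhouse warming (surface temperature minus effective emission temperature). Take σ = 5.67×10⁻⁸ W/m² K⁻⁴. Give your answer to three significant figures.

33.8 K

At the top of the atmosphere, σT_e⁴ = S(1−α)/4 = 229.8 W/m², giving T_e = 252.3 K.
The surface balance (absorbed SW + ε·downward IR = σT_s⁴) with T_a⁴ = T_s⁴/2 reduces to T_s = T_e·[2/(2−ε)]^¼ = 286.1 K.
The atmosphere warms the surface by 33.78 K.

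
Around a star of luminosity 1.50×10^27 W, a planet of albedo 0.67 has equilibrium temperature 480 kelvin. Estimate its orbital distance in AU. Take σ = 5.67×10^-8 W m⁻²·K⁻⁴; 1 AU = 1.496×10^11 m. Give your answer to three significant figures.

0.382 AU

Energy balance gives S = 4σT⁴/(1−α) = 36480 W m⁻².
From L = 4πd²S, d = √(1.50×10^27/(4π·36480)) = 5.720×10^10 m = 0.3824 AU.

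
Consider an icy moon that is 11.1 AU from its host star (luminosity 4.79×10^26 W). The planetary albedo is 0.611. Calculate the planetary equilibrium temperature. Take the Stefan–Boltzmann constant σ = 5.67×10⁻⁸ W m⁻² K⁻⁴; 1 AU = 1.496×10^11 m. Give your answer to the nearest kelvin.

Orbital distance: d = 11.1 AU = 1.661×10^12 m.
Spreading L over a sphere of radius d: S = 4.79×10^26/(4π·1.66×10^12²) = 13.82 W m⁻².
Averaging over the sphere, the absorbed flux is S(1−α)/4 = 1.344 W m⁻².
Set σT⁴ = 1.344 → T = (1.344/σ)^(1/4) = 69.78 K.

70 K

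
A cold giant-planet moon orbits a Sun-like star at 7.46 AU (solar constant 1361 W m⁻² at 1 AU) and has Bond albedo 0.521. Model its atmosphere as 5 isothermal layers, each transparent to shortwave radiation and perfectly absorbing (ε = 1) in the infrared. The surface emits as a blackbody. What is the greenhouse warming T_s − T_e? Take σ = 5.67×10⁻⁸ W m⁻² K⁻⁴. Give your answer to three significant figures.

By the inverse-square law, S = 1361/7.46² = 24.46 W m⁻².
OLR = S(1−α)/4 = 2.929 W m⁻²; the top layer radiates at T_e = 84.78 K.
T_s = (N+1)^(1/4)·T_e = 132.7 K.
So the greenhouse effect raises the surface by 132.7 − 84.78 = 47.91 K.

47.9 K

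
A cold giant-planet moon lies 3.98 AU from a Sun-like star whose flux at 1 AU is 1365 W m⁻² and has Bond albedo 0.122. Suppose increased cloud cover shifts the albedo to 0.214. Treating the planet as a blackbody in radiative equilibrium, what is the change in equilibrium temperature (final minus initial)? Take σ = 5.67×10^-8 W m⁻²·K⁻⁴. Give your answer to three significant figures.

Irradiance scales as 1/d², so S = 1365 W m⁻² × (1/3.98)² = 86.17 W m⁻².
Before: T₁ = [86.17·0.878/(4σ)]^(1/4) = 135.1 K.
With α = 0.214, T₂ = 131.5 K.
Change: 131.5 − 135.1 = -3.689 K.

-3.69 K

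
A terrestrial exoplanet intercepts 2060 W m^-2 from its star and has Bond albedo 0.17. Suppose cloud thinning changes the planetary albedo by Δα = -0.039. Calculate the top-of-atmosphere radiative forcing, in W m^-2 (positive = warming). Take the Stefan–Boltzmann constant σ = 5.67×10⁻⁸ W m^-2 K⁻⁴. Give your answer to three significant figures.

ΔF = −(S/4)Δα = −(2060/4)×(-0.039) = 20.09 W m^-2.

20.1 W m^-2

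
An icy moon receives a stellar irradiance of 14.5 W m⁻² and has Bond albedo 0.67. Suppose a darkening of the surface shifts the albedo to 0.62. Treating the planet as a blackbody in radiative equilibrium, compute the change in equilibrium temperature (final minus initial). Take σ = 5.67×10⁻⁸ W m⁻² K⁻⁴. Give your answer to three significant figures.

2.43 K

With α = 0.67, T₁ = 67.77 K.
With α = 0.62, T₂ = 70.21 K.
Change: 70.21 − 67.77 = 2.433 K.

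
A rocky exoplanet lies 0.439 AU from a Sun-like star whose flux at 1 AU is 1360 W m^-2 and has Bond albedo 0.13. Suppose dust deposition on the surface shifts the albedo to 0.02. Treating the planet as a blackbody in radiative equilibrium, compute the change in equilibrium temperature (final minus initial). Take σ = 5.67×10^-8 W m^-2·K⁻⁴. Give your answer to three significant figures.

Flux at the orbit: S = 1360/(0.439)² = 7057 W m^-2.
With α = 0.13, T₁ = 405.6 K.
After:  T₂ = [7057·0.98/(4σ)]^(1/4) = 417.9 K.
Change: 417.9 − 405.6 = 12.25 K.

12.3 kelvin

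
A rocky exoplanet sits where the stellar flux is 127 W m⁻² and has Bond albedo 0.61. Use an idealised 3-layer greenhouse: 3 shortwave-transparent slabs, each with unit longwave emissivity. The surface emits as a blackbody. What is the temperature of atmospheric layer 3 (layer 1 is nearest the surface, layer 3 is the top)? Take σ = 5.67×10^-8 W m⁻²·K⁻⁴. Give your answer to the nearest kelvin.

122 kelvin

The effective emission temperature is T_e = [S(1−α)/(4σ)]^¼ = 121.6 K.
Each opaque layer satisfies 2T_j⁴ = T_{j−1}⁴ + T_{j+1}⁴, giving T_k⁴ = (N+1−k)T_e⁴.
With k = 3: T_3 = (3+1−3)^¼·121.6 K = 121.6 K.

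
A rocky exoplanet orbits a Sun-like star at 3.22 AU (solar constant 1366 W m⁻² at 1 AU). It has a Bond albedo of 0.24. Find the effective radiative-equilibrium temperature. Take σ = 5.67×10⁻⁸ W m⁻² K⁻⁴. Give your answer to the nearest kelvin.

Flux at the orbit: S = 1366/(3.22)² = 131.7 W m⁻².
The planet absorbs (1−α)S over its disc πR² and re-emits over 4πR², so the mean absorbed flux is (1−0.24)·131.7/4 = 25.03 W m⁻².
In equilibrium σT⁴ equals this, so T = 145.0 K.

145 K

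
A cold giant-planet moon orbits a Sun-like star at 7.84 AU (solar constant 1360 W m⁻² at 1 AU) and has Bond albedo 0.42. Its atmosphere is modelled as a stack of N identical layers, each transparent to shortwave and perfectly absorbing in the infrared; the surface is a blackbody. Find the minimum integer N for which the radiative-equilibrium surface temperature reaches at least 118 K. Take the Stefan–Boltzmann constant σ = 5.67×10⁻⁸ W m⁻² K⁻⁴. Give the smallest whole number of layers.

3

Irradiance scales as 1/d², so S = 1360 W m⁻² × (1/7.84)² = 22.13 W m⁻².
Top-of-atmosphere balance: σT_e⁴ = S(1−α)/4 = 3.208 W m⁻² → T_e = 86.73 K.
T_s = (N+1)^(1/4)·T_e ≥ 118 K requires N+1 ≥ (T_s/T_e)⁴ = (118/86.73)⁴ = 3.426.
So N ≥ 2.426; the smallest integer is N = 3.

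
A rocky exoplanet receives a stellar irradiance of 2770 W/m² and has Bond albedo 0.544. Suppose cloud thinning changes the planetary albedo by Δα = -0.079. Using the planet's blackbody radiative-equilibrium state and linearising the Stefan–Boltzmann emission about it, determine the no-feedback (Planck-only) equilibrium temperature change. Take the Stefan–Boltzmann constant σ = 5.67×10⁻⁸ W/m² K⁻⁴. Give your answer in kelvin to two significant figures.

12 K

Unperturbed T_e = [2770·(1−0.544)/(4σ)]^¼ = 273.2 K.
TOA radiative forcing: ΔF = −S·Δα/4 = −2770·(-0.079)/4 = 54.71 W/m².
Linearising σT⁴ gives d(σT⁴)/dT = 4σT_e³ = 4.624 W/m² per K.
ΔT₀ = ΔF/λ_P = 54.71/4.624 = 11.8 K.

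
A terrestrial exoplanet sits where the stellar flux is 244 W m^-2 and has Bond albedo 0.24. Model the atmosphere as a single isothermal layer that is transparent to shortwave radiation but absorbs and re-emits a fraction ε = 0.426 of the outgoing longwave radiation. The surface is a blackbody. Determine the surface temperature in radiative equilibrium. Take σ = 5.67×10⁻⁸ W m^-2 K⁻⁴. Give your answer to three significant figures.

180 K

At the top of the atmosphere, σT_e⁴ = S(1−α)/4 = 46.36 W m^-2, giving T_e = 169.1 K.
Surface balance with a leaky layer gives σT_s⁴ = σT_e⁴·2/(2−ε), so T_s = T_e·[2/(2−0.426)]^(1/4) = 179.5 K.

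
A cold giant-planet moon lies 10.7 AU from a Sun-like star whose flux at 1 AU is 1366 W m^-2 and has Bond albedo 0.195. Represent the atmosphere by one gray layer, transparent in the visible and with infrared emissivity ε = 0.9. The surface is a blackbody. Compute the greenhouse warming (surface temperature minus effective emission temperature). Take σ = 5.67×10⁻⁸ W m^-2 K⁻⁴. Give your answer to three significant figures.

13.0 kelvin

Irradiance scales as 1/d², so S = 1366 W m^-2 × (1/10.7)² = 11.93 W m^-2.
Effective emission temperature (TOA balance): σT_e⁴ = S(1−α)/4 = 2.401 W m^-2 → T_e = 80.67 K.
The surface balance (absorbed SW + ε·downward IR = σT_s⁴) with T_a⁴ = T_s⁴/2 reduces to T_s = T_e·[2/(2−ε)]^¼ = 93.67 K.
The atmosphere warms the surface by 13.00 K.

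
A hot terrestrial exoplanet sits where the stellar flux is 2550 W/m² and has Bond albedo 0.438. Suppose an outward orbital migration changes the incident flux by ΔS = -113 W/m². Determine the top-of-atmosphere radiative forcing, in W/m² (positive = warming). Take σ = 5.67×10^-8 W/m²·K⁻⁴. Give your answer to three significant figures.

Only a fraction (1−α) is absorbed and it's spread over 4πR², so ΔF = (1−α)ΔS/4 = -15.88 W/m².

-15.9 W/m²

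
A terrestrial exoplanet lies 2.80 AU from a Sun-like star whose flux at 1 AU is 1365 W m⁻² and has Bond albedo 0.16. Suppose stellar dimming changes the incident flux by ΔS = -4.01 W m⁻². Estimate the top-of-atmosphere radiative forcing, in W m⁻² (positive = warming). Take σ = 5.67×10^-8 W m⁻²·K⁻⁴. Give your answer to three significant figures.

Flux at the orbit: S = 1365/(2.80)² = 174.1 W m⁻².
Only a fraction (1−α) is absorbed and it's spread over 4πR², so ΔF = (1−α)ΔS/4 = -0.8421 W m⁻².

-0.842 W m⁻²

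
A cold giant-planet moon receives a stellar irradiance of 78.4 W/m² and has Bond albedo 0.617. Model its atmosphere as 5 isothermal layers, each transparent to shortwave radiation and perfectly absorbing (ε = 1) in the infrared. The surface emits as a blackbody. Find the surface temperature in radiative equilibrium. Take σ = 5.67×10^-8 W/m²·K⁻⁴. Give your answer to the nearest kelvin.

168 kelvin

OLR = S(1−α)/4 = 7.507 W/m²; the top layer radiates at T_e = 107.3 K.
Layer-by-layer balance gives σT_s⁴ = (N+1)σT_e⁴, so T_s = 6^¼·107.3 = 167.9 K.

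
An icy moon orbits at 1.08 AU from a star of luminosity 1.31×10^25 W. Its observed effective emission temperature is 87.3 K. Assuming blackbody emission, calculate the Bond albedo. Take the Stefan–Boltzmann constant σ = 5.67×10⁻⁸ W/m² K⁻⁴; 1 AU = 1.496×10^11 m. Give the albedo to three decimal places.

0.670

d = 1.08 × 1.496×10^11 m = 1.616×10^11 m.
S = L/(4πd²) = 39.93 W/m².
Rearranging the radiative balance, α = 1 − 4σT⁴/S.
σT⁴ = 3.293 W/m², so 4σT⁴ = 13.17 W/m².
Hence α = 1 − 13.17/39.93 = 0.6701.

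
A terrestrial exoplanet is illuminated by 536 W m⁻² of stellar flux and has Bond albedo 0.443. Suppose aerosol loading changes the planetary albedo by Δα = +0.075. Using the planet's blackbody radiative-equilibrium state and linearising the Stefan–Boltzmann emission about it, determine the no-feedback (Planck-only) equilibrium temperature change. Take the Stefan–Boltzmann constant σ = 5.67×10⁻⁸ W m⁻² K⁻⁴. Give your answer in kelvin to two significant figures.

-6.4 kelvin

Reference equilibrium: T_e = [S(1−α)/(4σ)]^(1/4) = 190.5 K.
TOA radiative forcing: ΔF = −S·Δα/4 = −536.0·(+0.075)/4 = -10.05 W m⁻².
The Planck feedback parameter is 4σT_e³ = 1.567 W m⁻²/K.
So ΔT₀ = -10.05/1.567 = -6.41 K.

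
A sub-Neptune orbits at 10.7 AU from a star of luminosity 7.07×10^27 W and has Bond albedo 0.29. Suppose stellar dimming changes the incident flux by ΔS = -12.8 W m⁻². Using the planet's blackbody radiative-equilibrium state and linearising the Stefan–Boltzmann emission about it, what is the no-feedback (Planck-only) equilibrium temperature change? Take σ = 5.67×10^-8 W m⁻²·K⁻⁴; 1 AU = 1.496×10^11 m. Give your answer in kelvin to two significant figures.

-2.4 K

d = 10.7 × 1.496×10^11 m = 1.601×10^12 m.
Flux at the orbit: S = L/(4πd²) = 7.07×10^27/(4π·(1.60×10^12)²) = 219.6 W m⁻².
Reference equilibrium: T_e = [S(1−α)/(4σ)]^(1/4) = 161.9 K.
TOA radiative forcing: ΔF = (1−α)ΔS/4 = 0.71·(-12.8)/4 = -2.272 W m⁻².
Planck response: λ_P = 4σT_e³ = 4·5.67×10⁻⁸·(161.9)³ = 0.9628 W m⁻²/K.
Hence the no-feedback warming is ΔF/(4σT_e³) = -2.36 K.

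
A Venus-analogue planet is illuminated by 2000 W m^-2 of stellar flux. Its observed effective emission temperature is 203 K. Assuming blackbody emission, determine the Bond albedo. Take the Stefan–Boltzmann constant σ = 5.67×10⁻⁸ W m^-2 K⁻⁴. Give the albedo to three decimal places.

0.807

Rearranging the radiative balance, α = 1 − 4σT⁴/S.
σT⁴ = 96.29 W m^-2, so 4σT⁴ = 385.1 W m^-2.
Hence α = 1 − 385.1/2000 = 0.8074.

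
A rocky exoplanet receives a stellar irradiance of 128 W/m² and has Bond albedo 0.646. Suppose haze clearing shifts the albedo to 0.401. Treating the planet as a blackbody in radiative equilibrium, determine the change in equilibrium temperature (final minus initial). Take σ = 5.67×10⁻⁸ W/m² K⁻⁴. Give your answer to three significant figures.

Initial: T₁ = [S(1−0.646)/(4σ)]^(1/4) = 118.9 K.
After:  T₂ = [128.0·0.599/(4σ)]^(1/4) = 135.6 K.
ΔT = T₂ − T₁ = 16.71 K.

16.7 K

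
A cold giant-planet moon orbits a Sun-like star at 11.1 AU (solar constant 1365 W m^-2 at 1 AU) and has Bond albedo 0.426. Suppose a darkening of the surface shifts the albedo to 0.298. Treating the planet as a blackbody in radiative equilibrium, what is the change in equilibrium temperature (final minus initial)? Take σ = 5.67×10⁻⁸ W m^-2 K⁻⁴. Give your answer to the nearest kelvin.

Irradiance scales as 1/d², so S = 1365 W m^-2 × (1/11.1)² = 11.08 W m^-2.
Initial: T₁ = [S(1−0.426)/(4σ)]^(1/4) = 72.77 K.
After:  T₂ = [11.08·0.702/(4σ)]^(1/4) = 76.52 K.
Change: 76.52 − 72.77 = 3.756 K.

4 K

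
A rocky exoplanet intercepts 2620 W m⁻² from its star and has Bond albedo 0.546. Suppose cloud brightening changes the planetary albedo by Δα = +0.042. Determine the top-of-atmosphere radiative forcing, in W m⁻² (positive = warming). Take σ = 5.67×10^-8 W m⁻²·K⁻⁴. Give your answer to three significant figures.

ΔF = −(S/4)Δα = −(2620/4)×(+0.042) = -27.51 W m⁻².

-27.5 W m⁻²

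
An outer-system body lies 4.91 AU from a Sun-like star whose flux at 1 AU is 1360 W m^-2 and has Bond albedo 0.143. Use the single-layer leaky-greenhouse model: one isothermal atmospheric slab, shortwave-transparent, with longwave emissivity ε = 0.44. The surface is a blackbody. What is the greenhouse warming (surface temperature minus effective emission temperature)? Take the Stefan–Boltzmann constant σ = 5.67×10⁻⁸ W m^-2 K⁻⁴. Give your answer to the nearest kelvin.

Flux at the orbit: S = 1360/(4.91)² = 56.41 W m^-2.
The planet radiates to space at T_e = [S(1−α)/(4σ)]^(1/4) = 120.8 K.
For a single slab of emissivity ε, T_s⁴ = 2T_e⁴/(2−ε); thus T_s = 120.8·(1.282)^(1/4) = 128.6 K.
T_s − T_e = 128.6 − 120.8 = 7.743 K.

8 K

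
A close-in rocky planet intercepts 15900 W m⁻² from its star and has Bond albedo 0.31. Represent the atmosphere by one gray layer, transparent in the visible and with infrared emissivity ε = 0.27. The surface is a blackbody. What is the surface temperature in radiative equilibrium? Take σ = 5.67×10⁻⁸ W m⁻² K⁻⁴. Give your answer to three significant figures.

At the top of the atmosphere, σT_e⁴ = S(1−α)/4 = 2743 W m⁻², giving T_e = 469.0 K.
The surface balance (absorbed SW + ε·downward IR = σT_s⁴) with T_a⁴ = T_s⁴/2 reduces to T_s = T_e·[2/(2−ε)]^¼ = 486.3 K.

486 K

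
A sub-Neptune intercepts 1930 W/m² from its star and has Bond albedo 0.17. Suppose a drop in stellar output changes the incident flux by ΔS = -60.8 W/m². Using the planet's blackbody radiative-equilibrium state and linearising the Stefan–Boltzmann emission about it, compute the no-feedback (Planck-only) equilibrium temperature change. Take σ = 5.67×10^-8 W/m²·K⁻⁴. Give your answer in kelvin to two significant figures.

-2.3 K

Unperturbed T_e = [1930·(1−0.17)/(4σ)]^¼ = 289.9 K.
Only a fraction (1−α) is absorbed and it's spread over 4πR², so ΔF = (1−α)ΔS/4 = -12.62 W/m².
Linearising σT⁴ gives d(σT⁴)/dT = 4σT_e³ = 5.526 W/m² per K.
ΔT₀ = ΔF/λ_P = -12.62/5.526 = -2.28 K.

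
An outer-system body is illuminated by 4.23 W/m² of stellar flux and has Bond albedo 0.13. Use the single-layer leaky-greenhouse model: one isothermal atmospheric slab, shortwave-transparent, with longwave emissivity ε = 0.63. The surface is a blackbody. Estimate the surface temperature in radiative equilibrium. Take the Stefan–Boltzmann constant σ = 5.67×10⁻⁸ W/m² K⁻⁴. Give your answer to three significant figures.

Effective emission temperature (TOA balance): σT_e⁴ = S(1−α)/4 = 0.9200 W/m² → T_e = 63.47 K.
The surface balance (absorbed SW + ε·downward IR = σT_s⁴) with T_a⁴ = T_s⁴/2 reduces to T_s = T_e·[2/(2−ε)]^¼ = 69.76 K.

69.8 K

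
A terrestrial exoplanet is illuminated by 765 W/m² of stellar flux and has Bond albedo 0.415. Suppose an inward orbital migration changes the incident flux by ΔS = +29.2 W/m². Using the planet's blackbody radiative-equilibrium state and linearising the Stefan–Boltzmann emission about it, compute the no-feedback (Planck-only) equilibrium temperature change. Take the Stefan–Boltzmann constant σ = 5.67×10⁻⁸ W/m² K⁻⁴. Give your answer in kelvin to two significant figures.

Reference equilibrium: T_e = [S(1−α)/(4σ)]^(1/4) = 210.8 K.
Only a fraction (1−α) is absorbed and it's spread over 4πR², so ΔF = (1−α)ΔS/4 = 4.270 W/m².
Planck response: λ_P = 4σT_e³ = 4·5.67×10⁻⁸·(210.8)³ = 2.123 W/m²/K.
Hence the no-feedback warming is ΔF/(4σT_e³) = 2.01 K.

2.0 K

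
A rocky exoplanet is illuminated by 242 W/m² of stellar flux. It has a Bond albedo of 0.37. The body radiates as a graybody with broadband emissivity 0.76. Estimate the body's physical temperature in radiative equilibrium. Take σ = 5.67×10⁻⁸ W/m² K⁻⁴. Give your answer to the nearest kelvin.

172 K

Absorbed flux (global mean): S(1−α)/4 = 242.0·0.63/4 = 38.12 W/m².
Radiative balance εσT⁴ = 38.12 gives T = [38.12/(0.76·σ)]^(1/4) = 172.5 K.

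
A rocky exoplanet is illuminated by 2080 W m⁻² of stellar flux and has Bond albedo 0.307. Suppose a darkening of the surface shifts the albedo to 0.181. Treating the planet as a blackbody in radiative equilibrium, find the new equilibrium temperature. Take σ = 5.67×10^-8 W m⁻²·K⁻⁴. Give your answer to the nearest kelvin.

294 K

T₂ = [S(1−α₂)/(4σ)]^(1/4) = [2080·0.819/(4σ)]^(1/4) = 294.4 K.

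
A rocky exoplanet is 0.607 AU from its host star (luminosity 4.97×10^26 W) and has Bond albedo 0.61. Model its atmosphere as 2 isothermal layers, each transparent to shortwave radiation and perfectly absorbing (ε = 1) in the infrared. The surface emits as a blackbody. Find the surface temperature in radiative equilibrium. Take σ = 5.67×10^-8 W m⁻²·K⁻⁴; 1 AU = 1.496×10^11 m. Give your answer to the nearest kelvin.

397 K

Orbital distance: d = 0.607 AU = 9.081×10^10 m.
S = L/(4πd²) = 4796 W m⁻².
OLR = S(1−α)/4 = 467.6 W m⁻²; the top layer radiates at T_e = 301.4 K.
For an N-layer opaque stack, T_s⁴ = (N+1)T_e⁴, hence T_s = (3)^(1/4)×301.4 K = 396.6 K.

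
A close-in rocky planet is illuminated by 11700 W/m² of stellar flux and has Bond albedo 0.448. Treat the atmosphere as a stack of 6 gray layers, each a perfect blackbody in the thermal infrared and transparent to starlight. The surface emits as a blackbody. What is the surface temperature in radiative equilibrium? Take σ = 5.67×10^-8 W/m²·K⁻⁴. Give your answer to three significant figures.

Top-of-atmosphere balance: σT_e⁴ = S(1−α)/4 = 1615 W/m² → T_e = 410.8 K.
Layer-by-layer balance gives σT_s⁴ = (N+1)σT_e⁴, so T_s = 7^¼·410.8 = 668.2 K.

668 K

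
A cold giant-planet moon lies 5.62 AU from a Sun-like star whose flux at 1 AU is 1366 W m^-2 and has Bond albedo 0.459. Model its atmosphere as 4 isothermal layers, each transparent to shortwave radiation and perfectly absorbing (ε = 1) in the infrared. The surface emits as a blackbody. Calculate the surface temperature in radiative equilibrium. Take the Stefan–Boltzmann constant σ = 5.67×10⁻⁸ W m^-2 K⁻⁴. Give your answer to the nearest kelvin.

Flux at the orbit: S = 1366/(5.62)² = 43.25 W m^-2.
Top-of-atmosphere balance: σT_e⁴ = S(1−α)/4 = 5.849 W m^-2 → T_e = 100.8 K.
With N = 4 opaque layers, T_s = (N+1)^(1/4)·T_e = 5^(1/4)·100.8 = 150.7 K.

151 K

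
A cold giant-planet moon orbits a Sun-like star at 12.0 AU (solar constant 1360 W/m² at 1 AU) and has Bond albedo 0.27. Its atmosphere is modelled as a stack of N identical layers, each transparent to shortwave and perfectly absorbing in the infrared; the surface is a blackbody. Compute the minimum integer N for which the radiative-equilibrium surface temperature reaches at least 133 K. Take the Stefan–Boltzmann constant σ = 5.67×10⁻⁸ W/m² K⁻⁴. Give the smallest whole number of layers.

10

By the inverse-square law, S = 1360/12.0² = 9.444 W/m².
The effective emission temperature is T_e = [S(1−α)/(4σ)]^¼ = 74.25 K.
Need (N+1)T_e⁴ ≥ T_s⁴, i.e. N+1 ≥ (133/74.25)⁴ = 10.293.
So N ≥ 9.293; the smallest integer is N = 10.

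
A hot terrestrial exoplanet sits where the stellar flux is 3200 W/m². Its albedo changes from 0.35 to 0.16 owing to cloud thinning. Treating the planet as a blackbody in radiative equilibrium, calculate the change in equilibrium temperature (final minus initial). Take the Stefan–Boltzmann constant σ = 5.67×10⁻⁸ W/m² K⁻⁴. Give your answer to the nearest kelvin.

Before: T₁ = [3200·0.65/(4σ)]^(1/4) = 309.5 K.
Final:   T₂ = [S(1−0.16)/(4σ)]^(1/4) = 329.9 K.
Change: 329.9 − 309.5 = 20.49 K.

20 K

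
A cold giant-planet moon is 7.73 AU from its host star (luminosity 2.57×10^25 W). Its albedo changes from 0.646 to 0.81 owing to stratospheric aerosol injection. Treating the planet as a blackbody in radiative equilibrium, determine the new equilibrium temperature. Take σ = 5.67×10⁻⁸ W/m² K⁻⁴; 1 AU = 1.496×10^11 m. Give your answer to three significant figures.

33.6 K

Orbital distance: d = 7.73 AU = 1.156×10^12 m.
Flux at the orbit: S = L/(4πd²) = 2.57×10^25/(4π·(1.16×10^12)²) = 1.529 W/m².
With the new albedo, S(1−α₂)/4 = 0.07264 W/m², so T₂ = 33.64 K.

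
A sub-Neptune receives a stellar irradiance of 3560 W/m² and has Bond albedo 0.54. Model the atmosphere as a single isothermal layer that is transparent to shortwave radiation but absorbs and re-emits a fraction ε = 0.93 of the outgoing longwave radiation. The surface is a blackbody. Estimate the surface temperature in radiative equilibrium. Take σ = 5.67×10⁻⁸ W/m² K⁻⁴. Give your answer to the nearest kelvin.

341 kelvin

Effective emission temperature (TOA balance): σT_e⁴ = S(1−α)/4 = 409.4 W/m² → T_e = 291.5 K.
For a single slab of emissivity ε, T_s⁴ = 2T_e⁴/(2−ε); thus T_s = 291.5·(1.869)^(1/4) = 340.8 K.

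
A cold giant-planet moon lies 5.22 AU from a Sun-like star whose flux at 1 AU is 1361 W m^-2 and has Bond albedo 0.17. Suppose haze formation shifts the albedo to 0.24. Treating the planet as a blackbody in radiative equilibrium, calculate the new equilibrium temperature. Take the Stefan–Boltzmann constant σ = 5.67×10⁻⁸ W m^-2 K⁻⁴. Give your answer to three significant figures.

114 K

By the inverse-square law, S = 1361/5.22² = 49.95 W m^-2.
T₂ = [S(1−α₂)/(4σ)]^(1/4) = [49.95·0.76/(4σ)]^(1/4) = 113.7 K.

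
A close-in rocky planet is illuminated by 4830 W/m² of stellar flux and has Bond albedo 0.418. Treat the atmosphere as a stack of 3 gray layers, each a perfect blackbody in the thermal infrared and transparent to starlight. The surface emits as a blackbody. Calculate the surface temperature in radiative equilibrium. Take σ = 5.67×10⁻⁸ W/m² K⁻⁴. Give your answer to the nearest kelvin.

472 K

OLR = S(1−α)/4 = 702.8 W/m²; the top layer radiates at T_e = 333.7 K.
Layer-by-layer balance gives σT_s⁴ = (N+1)σT_e⁴, so T_s = 4^¼·333.7 = 471.9 K.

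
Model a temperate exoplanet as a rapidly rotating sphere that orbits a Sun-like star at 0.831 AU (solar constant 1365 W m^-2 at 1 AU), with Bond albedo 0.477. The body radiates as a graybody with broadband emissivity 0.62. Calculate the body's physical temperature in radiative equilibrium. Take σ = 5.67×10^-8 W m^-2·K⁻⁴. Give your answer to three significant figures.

293 kelvin

By the inverse-square law, S = 1365/0.831² = 1977 W m^-2.
The planet absorbs (1−α)S over its disc πR² and re-emits over 4πR², so the mean absorbed flux is (1−0.477)·1977/4 = 258.4 W m^-2.
Radiative balance εσT⁴ = 258.4 gives T = [258.4/(0.62·σ)]^(1/4) = 292.8 K.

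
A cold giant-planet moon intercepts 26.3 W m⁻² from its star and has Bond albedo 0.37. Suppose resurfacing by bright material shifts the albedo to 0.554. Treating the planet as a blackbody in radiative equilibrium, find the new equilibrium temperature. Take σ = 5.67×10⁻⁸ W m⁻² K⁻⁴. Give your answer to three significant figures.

With the new albedo, S(1−α₂)/4 = 2.932 W m⁻², so T₂ = 84.80 K.

84.8 kelvin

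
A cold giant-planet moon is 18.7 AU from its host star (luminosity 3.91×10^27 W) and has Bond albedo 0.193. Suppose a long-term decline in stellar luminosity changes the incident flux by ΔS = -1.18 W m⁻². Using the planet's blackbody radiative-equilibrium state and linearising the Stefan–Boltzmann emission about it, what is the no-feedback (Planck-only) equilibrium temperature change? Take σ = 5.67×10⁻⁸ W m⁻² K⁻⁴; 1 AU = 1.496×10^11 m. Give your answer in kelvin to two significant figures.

d = 18.7 × 1.496×10^11 m = 2.798×10^12 m.
Flux at the orbit: S = L/(4πd²) = 3.91×10^27/(4π·(2.80×10^12)²) = 39.76 W m⁻².
The baseline emission temperature is T_e = 109.1 K.
TOA radiative forcing: ΔF = (1−α)ΔS/4 = 0.807·(-1.18)/4 = -0.2381 W m⁻².
The Planck feedback parameter is 4σT_e³ = 0.2942 W m⁻²/K.
Hence the no-feedback warming is ΔF/(4σT_e³) = -0.809 K.

-0.81 K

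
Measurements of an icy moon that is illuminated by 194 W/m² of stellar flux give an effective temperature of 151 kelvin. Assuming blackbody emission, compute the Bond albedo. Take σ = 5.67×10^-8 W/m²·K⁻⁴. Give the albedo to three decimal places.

0.392

From σT⁴ = S(1−α)/4 we invert for α: 1−α = 4σT⁴/S.
σT⁴ = 29.48 W/m², so 4σT⁴ = 117.9 W/m².
Hence α = 1 − 117.9/194.0 = 0.3922.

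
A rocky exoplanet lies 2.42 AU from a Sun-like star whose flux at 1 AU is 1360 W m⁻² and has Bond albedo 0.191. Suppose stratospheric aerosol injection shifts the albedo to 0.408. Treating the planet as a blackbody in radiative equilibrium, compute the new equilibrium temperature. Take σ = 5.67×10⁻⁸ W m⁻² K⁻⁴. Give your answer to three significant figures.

157 K

By the inverse-square law, S = 1360/2.42² = 232.2 W m⁻².
With the new albedo, S(1−α₂)/4 = 34.37 W m⁻², so T₂ = 156.9 K.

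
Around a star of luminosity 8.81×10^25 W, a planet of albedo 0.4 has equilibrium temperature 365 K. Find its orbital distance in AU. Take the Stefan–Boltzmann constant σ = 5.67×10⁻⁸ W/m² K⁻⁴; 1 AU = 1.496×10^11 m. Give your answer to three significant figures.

0.216 AU

Energy balance gives S = 4σT⁴/(1−α) = 6709 W/m².
From L = 4πd²S, d = √(8.81×10^25/(4π·6709)) = 3.233×10^10 m = 0.2161 AU.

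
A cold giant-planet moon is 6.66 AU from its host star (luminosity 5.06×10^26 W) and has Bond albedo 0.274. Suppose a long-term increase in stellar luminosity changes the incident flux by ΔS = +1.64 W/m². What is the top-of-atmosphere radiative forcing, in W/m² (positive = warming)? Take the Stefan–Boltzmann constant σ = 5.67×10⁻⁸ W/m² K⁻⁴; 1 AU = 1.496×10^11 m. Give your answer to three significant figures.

d = 6.66 × 1.496×10^11 m = 9.963×10^11 m.
Spreading L over a sphere of radius d: S = 5.06×10^26/(4π·9.96×10^11²) = 40.56 W/m².
ΔF = Δ[S(1−α)]/4 = (1−0.274)·+1.64/4 = 0.2977 W/m².

0.298 W/m²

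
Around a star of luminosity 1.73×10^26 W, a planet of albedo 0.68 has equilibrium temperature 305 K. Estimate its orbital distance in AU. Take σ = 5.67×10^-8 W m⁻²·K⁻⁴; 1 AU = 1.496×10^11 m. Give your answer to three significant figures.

0.317 AU

Required flux: S = 4σT⁴/(1−α) = 6133 W m⁻².
Then d = [L/(4πS)]^(1/2) = 4.738×10^10 m, i.e. 0.3167 AU.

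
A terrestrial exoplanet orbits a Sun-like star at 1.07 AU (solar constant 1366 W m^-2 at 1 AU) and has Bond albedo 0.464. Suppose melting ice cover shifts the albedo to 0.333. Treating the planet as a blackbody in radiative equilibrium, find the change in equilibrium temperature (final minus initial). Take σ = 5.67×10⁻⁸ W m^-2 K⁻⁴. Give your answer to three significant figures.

12.9 K

By the inverse-square law, S = 1366/1.07² = 1193 W m^-2.
Initial: T₁ = [S(1−0.464)/(4σ)]^(1/4) = 230.4 K.
After:  T₂ = [1193·0.667/(4σ)]^(1/4) = 243.4 K.
Change: 243.4 − 230.4 = 12.95 K.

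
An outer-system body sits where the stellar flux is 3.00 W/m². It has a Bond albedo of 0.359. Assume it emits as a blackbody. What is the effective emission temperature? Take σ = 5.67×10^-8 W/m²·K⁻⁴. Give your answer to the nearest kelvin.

Averaging over the sphere, the absorbed flux is S(1−α)/4 = 0.4808 W/m².
In equilibrium σT⁴ equals this, so T = 53.96 K.

54 K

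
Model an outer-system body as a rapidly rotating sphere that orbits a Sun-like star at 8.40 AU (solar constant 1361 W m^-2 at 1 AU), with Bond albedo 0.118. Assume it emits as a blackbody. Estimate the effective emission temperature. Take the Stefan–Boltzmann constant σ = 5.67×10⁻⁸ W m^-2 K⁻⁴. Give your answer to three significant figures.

93.1 kelvin

By the inverse-square law, S = 1361/8.40² = 19.29 W m^-2.
Absorbed flux (global mean): S(1−α)/4 = 19.29·0.882/4 = 4.253 W m^-2.
Set σT⁴ = 4.253 → T = (4.253/σ)^(1/4) = 93.06 K.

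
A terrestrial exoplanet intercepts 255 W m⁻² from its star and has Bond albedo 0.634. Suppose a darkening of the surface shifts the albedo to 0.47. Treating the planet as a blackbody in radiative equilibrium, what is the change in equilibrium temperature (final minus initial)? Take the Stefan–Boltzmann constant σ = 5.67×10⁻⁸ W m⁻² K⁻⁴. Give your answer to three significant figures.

Before: T₁ = [255.0·0.366/(4σ)]^(1/4) = 142.4 K.
Final:   T₂ = [S(1−0.47)/(4σ)]^(1/4) = 156.2 K.
ΔT = T₂ − T₁ = 13.81 K.

13.8 kelvin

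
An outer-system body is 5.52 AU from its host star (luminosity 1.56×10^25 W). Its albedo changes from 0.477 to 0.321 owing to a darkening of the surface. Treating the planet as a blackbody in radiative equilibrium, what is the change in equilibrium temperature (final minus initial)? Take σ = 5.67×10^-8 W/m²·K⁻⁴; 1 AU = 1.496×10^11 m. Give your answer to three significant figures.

d = 5.52 × 1.496×10^11 m = 8.258×10^11 m.
S = L/(4πd²) = 1.820 W/m².
With α = 0.477, T₁ = 45.26 K.
Final:   T₂ = [S(1−0.321)/(4σ)]^(1/4) = 48.32 K.
Change: 48.32 − 45.26 = 3.052 K.

3.05 K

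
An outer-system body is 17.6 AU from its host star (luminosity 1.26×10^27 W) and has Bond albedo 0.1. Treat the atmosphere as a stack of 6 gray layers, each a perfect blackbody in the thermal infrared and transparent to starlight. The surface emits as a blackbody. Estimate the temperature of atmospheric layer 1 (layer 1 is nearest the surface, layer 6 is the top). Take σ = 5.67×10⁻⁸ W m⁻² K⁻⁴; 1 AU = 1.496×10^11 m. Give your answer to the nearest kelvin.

d = 17.6 × 1.496×10^11 m = 2.633×10^12 m.
Flux at the orbit: S = L/(4πd²) = 1.26×10^27/(4π·(2.63×10^12)²) = 14.46 W m⁻².
The effective emission temperature is T_e = [S(1−α)/(4σ)]^¼ = 87.04 K.
The net upward flux σT_e⁴ is constant between every pair of levels, so T_k⁴ = (N+1−k)T_e⁴.
T_1 = (6)^(1/4)·87.04 = 136.2 K.

136 K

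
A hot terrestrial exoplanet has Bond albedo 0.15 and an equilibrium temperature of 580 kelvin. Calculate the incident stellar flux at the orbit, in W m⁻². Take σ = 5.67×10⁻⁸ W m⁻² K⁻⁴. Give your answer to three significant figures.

30200 W m⁻²

From S(1−α)/4 = σT⁴: S = 4σT⁴/(1−α).
σT⁴ = 5.67×10⁻⁸·(580)⁴ = 6416 W m⁻².
S = 4·6416/0.85 = 30200 W m⁻².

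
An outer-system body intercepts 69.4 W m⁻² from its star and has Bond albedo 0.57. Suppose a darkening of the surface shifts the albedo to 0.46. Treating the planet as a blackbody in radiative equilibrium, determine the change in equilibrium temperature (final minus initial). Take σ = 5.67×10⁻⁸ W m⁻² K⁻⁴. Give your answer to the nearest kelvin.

With α = 0.57, T₁ = 107.1 K.
Final:   T₂ = [S(1−0.46)/(4σ)]^(1/4) = 113.4 K.
ΔT = T₂ − T₁ = 6.276 K.

6 kelvin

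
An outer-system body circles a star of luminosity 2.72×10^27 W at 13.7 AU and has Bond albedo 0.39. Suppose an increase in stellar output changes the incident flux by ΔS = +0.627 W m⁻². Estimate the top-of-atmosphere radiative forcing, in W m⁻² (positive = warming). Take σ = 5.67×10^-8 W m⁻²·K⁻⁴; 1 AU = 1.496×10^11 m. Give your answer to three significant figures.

Orbital distance: d = 13.7 AU = 2.050×10^12 m.
S = L/(4πd²) = 51.53 W m⁻².
TOA radiative forcing: ΔF = (1−α)ΔS/4 = 0.61·(+0.627)/4 = 0.09562 W m⁻².

0.0956 W m⁻²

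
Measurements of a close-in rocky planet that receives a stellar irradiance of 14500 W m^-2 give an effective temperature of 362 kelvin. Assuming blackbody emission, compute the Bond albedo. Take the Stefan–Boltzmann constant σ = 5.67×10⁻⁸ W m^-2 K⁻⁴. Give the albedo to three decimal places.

0.731

Energy balance: S(1−α)/4 = σT⁴, so 1−α = 4σT⁴/S.
4σT⁴ = 4·5.67×10⁻⁸·(362)⁴ = 3895 W m^-2.
1−α = 3895/14500 = 0.2686, so α = 0.7314.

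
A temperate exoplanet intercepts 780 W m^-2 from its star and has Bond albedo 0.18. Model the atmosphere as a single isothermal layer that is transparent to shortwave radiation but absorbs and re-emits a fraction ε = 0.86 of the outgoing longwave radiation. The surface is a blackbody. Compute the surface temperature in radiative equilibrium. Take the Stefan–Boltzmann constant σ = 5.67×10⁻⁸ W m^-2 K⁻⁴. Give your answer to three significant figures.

The planet radiates to space at T_e = [S(1−α)/(4σ)]^(1/4) = 230.4 K.
The surface balance (absorbed SW + ε·downward IR = σT_s⁴) with T_a⁴ = T_s⁴/2 reduces to T_s = T_e·[2/(2−ε)]^¼ = 265.2 K.

265 kelvin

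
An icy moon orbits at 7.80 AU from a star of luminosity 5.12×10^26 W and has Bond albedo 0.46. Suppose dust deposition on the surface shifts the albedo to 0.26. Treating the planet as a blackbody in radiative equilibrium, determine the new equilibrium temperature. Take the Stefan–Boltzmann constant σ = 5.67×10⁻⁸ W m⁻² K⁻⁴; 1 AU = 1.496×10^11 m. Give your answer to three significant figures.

99.4 K

Orbital distance: d = 7.80 AU = 1.167×10^12 m.
Flux at the orbit: S = L/(4πd²) = 5.12×10^26/(4π·(1.17×10^12)²) = 29.92 W m⁻².
T₂ = [S(1−α₂)/(4σ)]^(1/4) = [29.92·0.74/(4σ)]^(1/4) = 99.40 K.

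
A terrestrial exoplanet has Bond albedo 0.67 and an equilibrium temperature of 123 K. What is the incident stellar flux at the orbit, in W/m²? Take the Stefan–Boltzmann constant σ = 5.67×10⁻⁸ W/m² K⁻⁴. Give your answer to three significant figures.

157 W/m²

From S(1−α)/4 = σT⁴: S = 4σT⁴/(1−α).
The emitted flux is σT⁴ = 12.98 W/m².
S = 4·12.98/0.33 = 157.3 W/m².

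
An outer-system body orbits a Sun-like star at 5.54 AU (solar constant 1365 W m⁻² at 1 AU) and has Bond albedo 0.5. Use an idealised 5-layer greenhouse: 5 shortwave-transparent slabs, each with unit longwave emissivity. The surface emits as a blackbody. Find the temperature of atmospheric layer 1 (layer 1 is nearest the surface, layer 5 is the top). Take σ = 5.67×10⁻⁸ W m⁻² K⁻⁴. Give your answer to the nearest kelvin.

149 K

Flux at the orbit: S = 1365/(5.54)² = 44.47 W m⁻².
Top-of-atmosphere balance: σT_e⁴ = S(1−α)/4 = 5.559 W m⁻² → T_e = 99.51 K.
The net upward flux σT_e⁴ is constant between every pair of levels, so T_k⁴ = (N+1−k)T_e⁴.
T_1 = (5)^(1/4)·99.51 = 148.8 K.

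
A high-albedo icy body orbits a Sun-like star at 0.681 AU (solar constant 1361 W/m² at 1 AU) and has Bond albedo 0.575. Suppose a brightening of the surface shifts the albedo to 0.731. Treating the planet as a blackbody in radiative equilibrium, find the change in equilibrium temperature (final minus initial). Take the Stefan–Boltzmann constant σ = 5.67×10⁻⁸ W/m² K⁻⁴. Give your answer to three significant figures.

-29.4 K

Irradiance scales as 1/d², so S = 1361 W/m² × (1/0.681)² = 2935 W/m².
Initial: T₁ = [S(1−0.575)/(4σ)]^(1/4) = 272.3 K.
Final:   T₂ = [S(1−0.731)/(4σ)]^(1/4) = 242.9 K.
Change: 242.9 − 272.3 = -29.42 K.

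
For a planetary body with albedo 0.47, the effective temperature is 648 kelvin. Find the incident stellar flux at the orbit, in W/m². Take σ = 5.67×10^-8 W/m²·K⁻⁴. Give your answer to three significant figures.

75500 W/m²

From S(1−α)/4 = σT⁴: S = 4σT⁴/(1−α).
The emitted flux is σT⁴ = 9997 W/m².
S = 4·9997/0.53 = 75450 W/m².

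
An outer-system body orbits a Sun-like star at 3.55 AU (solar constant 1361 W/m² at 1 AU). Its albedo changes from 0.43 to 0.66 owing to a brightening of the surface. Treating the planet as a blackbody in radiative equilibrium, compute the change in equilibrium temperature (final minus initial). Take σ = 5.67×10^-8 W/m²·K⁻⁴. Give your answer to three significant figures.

Flux at the orbit: S = 1361/(3.55)² = 108.0 W/m².
Before: T₁ = [108.0·0.57/(4σ)]^(1/4) = 128.4 K.
After:  T₂ = [108.0·0.34/(4σ)]^(1/4) = 112.8 K.
Change: 112.8 − 128.4 = -15.55 K.

-15.6 K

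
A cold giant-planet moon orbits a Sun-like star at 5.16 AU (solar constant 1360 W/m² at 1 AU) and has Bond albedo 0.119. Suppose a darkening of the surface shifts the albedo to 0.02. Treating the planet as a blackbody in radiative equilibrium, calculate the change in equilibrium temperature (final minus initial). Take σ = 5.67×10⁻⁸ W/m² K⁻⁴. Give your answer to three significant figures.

By the inverse-square law, S = 1360/5.16² = 51.08 W/m².
Before: T₁ = [51.08·0.881/(4σ)]^(1/4) = 118.7 K.
After:  T₂ = [51.08·0.98/(4σ)]^(1/4) = 121.9 K.
Change: 121.9 − 118.7 = 3.202 K.

3.20 kelvin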